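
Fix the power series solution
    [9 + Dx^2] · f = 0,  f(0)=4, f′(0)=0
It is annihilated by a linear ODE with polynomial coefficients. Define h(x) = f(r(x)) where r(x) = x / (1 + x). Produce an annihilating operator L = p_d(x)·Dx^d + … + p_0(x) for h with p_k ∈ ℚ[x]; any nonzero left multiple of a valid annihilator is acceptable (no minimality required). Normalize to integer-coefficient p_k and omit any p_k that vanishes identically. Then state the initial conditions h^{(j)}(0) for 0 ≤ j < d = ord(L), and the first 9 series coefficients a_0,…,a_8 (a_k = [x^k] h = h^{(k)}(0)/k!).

L = 9 + (2 + 6·x + 6·x^2 + 2·x^3)·Dx + (1 + 4·x + 6·x^2 + 4·x^3 + x^4)·Dx^2  (order 2).
h: a_k = 4, 0, -18, 36, -81/2, 18, 819/20, -1377/10, 293553/1120, …
ICs: h(0) = 4, h′(0) = 0.

f: a_k = 4, 0, -18, 0, 27/2, 0, -81/20, 0, 729/1120, …
Change of var in L_f (x↦r) gives L₀.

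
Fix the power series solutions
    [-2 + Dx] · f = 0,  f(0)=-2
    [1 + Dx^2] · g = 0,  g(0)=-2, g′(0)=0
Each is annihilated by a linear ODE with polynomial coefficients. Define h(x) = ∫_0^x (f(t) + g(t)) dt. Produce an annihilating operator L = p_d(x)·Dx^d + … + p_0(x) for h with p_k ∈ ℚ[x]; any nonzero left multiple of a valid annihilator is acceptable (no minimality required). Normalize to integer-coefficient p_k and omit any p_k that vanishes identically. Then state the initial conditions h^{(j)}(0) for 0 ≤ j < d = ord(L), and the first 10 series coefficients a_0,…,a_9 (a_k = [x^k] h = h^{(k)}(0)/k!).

L = -2·Dx + Dx^2 - 2·Dx^3 + Dx^4  (order 4).
h: a_k = 0, -4, -2, -1, -2/3, -17/60, -4/45, -1/40, -2/315, -257/181440, …
ICs: h(0) = 0, h′(0) = -4, h′′(0) = -4, h′′′(0) = -6.

f: a_k = -2, -4, -4, -8/3, -4/3, -8/15, -8/45, -16/315, -4/315, -8/2835, …
g: a_k = -2, 0, 1, 0, -1/12, 0, 1/360, 0, -1/20160, 0, …
h₀=f+g: left-lcm gives L₀, ord ≤ 3.
Integrate: L := L₀·Dx.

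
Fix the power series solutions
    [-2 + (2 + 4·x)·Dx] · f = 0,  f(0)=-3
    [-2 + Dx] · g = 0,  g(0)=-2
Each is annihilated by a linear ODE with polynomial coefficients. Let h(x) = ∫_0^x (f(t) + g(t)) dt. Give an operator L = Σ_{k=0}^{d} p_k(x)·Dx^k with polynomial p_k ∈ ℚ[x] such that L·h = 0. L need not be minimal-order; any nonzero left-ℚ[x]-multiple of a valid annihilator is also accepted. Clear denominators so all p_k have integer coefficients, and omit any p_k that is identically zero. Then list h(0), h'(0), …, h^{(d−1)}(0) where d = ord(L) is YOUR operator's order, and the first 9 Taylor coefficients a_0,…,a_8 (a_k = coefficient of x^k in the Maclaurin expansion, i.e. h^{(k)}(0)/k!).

L = (6 + 8·x)·Dx + (-5 - 16·x - 16·x^2)·Dx^2 + (1 + 6·x + 8·x^2)·Dx^3  (order 3).
h: a_k = 0, -5, -7/2, -5/6, -25/24, 13/120, -379/720, 2707/5040, -31441/40320, …
ICs: h(0) = 0, h′(0) = -5, h′′(0) = -7.

f: a_k = -3, -3, 3/2, -3/2, 15/8, -21/8, 63/16, -99/16, 1287/128, …
g: a_k = -2, -4, -4, -8/3, -4/3, -8/15, -8/45, -16/315, -4/315, …
Weyl lclm of L_f,L_g ⇒ L₀ (ord ≤ 2).
h=∫h₀ ⇒ L = L₀·Dx.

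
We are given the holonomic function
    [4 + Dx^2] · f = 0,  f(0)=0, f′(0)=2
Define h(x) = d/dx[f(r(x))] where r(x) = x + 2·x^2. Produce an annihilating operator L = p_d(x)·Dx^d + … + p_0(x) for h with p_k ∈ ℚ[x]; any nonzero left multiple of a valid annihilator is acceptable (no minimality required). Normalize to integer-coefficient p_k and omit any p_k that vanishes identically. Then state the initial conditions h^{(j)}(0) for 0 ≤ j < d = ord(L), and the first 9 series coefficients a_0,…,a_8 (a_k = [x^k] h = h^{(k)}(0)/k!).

L = (52 + 64·x + 384·x^2 + 1024·x^3 + 1024·x^4) + (-12 - 48·x)·Dx + (1 + 8·x + 16·x^2)·Dx^2  (order 2).
h: a_k = 2, 8, -4, -32, -236/3, -48, 3352/45, 7552/45, 54436/315, …
ICs: h(0) = 2, h′(0) = 8.

f: a_k = 0, 2, 0, -4/3, 0, 4/15, 0, -8/315, 0, …
f∘r: x↦r, Dx↦Dx/r' in L_f ⇒ L₀.
h=h₀': d/dx-closure on L₀ ⇒ L.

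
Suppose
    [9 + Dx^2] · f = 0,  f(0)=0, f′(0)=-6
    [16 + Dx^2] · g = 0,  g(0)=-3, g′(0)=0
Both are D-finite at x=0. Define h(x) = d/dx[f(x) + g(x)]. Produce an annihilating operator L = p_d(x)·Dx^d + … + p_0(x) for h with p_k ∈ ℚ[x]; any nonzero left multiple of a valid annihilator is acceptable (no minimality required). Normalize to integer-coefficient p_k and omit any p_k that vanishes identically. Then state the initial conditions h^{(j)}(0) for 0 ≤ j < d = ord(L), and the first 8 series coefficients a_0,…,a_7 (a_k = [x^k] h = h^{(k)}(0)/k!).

f: a_k = 0, -6, 0, 9, 0, -81/20, 0, 243/280, …
g: a_k = -3, 0, 24, 0, -32, 0, 256/15, 0, …
h₀=f+g: left-lcm gives L₀, ord ≤ 4.
Differentiate: ansatz ord ≤ ord L₀ ⇒ L.
L = 144 + 25·Dx^2 + Dx^4  (order 4).
h: a_k = -6, 48, 27, -128, -81/4, 512/5, 243/40, -4096/105, …
ICs: h(0) = -6, h′(0) = 48, h′′(0) = 54, h′′′(0) = -768.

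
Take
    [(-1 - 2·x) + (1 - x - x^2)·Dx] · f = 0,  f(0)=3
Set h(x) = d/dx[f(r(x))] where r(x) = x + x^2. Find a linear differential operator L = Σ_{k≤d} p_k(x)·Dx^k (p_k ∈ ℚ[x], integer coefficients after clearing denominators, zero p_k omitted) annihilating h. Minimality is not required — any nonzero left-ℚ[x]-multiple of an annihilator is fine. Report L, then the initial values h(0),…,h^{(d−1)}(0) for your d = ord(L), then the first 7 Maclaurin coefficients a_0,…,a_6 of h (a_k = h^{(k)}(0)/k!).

L = (6 + 24·x + 48·x^2 + 68·x^3 + 84·x^4 + 60·x^5 + 20·x^6) + (-1 - 3·x + 12·x^3 + 25·x^4 + 24·x^5 + 14·x^6 + 4·x^7)·Dx  (order 1).
h: a_k = 3, 18, 63, 192, 555, 1548, 4179, …
ICs: h(0) = 3.

f: a_k = 3, 3, 6, 9, 15, 24, 39, …
Substitute x→r, Dx→(1/r')Dx; clear ⇒ L₀.
h₀' ⇒ L via d/dx closure of L₀.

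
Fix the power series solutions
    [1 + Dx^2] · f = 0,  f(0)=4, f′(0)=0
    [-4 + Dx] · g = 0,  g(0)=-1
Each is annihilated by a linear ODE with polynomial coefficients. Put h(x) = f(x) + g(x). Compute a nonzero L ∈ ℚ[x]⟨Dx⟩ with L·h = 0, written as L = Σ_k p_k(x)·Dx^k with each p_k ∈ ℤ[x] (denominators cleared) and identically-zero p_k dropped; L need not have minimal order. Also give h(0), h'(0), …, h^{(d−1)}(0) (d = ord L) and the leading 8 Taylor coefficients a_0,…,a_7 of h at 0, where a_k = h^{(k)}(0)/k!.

f: a_k = 4, 0, -2, 0, 1/6, 0, -1/180, 0, …
g: a_k = -1, -4, -8, -32/3, -32/3, -128/15, -256/45, -1024/315, …
L₀ := lclm(L_f,L_g); ord L₀ ≤ 2+1.
L = -4 + Dx - 4·Dx^2 + Dx^3  (order 3).
h: a_k = 3, -4, -10, -32/3, -21/2, -128/15, -205/36, -1024/315, …
ICs: h(0) = 3, h′(0) = -4, h′′(0) = -20.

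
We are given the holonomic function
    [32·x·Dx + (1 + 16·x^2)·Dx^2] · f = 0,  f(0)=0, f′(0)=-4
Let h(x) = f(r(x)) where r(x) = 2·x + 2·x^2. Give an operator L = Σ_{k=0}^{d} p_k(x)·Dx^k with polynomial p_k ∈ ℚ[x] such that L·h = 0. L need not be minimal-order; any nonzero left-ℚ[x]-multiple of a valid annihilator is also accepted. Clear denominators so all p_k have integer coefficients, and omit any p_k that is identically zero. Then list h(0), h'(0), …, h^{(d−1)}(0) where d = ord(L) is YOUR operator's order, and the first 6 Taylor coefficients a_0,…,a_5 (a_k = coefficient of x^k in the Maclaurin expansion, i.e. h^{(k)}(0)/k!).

L = (-2 + 128·x + 512·x^2 + 768·x^3 + 384·x^4)·Dx + (1 + 2·x + 64·x^2 + 256·x^3 + 320·x^4 + 128·x^5)·Dx^2  (order 2).
h: a_k = 0, -8, -8, 512/3, 512, -30208/5, …
ICs: h(0) = 0, h′(0) = -8.

f: a_k = 0, -4, 0, 64/3, 0, -1024/5, …
L₀ from L_f via x↦r, Dx↦r'^{-1}Dx.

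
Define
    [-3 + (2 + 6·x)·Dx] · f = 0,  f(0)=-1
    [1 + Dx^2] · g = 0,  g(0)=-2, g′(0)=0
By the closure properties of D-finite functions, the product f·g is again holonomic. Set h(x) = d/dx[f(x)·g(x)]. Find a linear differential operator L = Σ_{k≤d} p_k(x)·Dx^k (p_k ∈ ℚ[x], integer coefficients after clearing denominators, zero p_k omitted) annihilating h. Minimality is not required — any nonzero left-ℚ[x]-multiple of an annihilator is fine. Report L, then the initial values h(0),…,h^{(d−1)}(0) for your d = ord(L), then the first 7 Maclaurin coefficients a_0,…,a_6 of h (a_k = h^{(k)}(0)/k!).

f: a_k = -1, -3/2, 9/8, -27/16, 405/128, -1701/256, 15309/1024, …
g: a_k = -2, 0, 1, 0, -1/12, 0, 1/360, …
Sym-product of L_f,L_g gives L₀ (≤ ord 2).
h=h₀': d/dx-closure on L₀ ⇒ L.
L = (133 + 2352·x + 4104·x^2 + 1728·x^3 + 1296·x^4) + (276 + 540·x - 1296·x^2 - 1296·x^3)·Dx + (124 + 840·x + 1836·x^2 + 1728·x^3 + 1296·x^4)·Dx^2  (order 2).
h: a_k = 3, -13/2, 45/8, -983/48, 7505/128, -618229/3840, 6878207/15360, …
ICs: h(0) = 3, h′(0) = -13/2.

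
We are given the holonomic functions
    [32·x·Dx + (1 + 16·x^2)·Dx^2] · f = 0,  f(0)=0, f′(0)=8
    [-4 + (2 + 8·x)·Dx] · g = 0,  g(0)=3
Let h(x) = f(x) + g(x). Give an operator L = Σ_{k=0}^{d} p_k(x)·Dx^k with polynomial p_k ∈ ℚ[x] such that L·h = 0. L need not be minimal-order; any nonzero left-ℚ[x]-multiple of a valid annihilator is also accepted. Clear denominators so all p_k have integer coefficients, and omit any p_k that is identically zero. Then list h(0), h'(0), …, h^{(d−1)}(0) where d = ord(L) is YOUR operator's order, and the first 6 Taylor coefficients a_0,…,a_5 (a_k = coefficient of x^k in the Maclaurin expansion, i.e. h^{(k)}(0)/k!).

L = (-32 - 320·x + 1536·x^2 + 3072·x^3)·Dx + (-22 - 128·x + 320·x^2 + 6144·x^3 + 10752·x^4)·Dx^2 + (-1 + 12·x + 96·x^2 + 384·x^3 + 1792·x^4 + 3072·x^5)·Dx^3  (order 3).
h: a_k = 3, 14, -6, -92/3, -30, 2468/5, …
ICs: h(0) = 3, h′(0) = 14, h′′(0) = -12.

f: a_k = 0, 8, 0, -128/3, 0, 2048/5, …
g: a_k = 3, 6, -6, 12, -30, 84, …
L₀ := lclm(L_f,L_g); ord L₀ ≤ 2+1.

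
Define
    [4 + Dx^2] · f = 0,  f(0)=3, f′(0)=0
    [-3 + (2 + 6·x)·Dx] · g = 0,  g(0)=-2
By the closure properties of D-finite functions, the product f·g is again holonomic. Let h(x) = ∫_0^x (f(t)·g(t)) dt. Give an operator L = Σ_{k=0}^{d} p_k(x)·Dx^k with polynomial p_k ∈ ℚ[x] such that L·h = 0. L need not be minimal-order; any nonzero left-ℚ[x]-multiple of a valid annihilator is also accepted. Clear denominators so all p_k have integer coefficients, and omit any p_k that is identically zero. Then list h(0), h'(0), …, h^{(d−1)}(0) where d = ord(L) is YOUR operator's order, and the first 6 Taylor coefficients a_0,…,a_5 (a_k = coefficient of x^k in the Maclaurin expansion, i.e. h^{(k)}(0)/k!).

f: a_k = 3, 0, -6, 0, 2, 0, …
g: a_k = -2, -3, 9/4, -27/8, 405/64, -1701/128, …
f·g: L₀ = L_f ⊗_s L_g, ord ≤ 2·1.
h=∫h₀ ⇒ L = L₀·Dx.
L = (43 + 96·x + 144·x^2)·Dx + (-12 - 36·x)·Dx^2 + (4 + 24·x + 36·x^2)·Dx^3  (order 3).
h: a_k = 0, -6, -9/2, 25/4, 63/32, 19/64, …
ICs: h(0) = 0, h′(0) = -6, h′′(0) = -9.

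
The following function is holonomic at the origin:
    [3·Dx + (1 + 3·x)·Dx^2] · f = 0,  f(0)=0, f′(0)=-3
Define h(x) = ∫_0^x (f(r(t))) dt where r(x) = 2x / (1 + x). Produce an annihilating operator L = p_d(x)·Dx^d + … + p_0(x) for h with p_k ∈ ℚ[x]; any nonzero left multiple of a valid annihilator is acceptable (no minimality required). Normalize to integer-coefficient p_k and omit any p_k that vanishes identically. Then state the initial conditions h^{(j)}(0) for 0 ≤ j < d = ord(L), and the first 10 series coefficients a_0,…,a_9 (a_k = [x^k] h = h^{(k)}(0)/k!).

L = (8 + 14·x)·Dx^2 + (1 + 8·x + 7·x^2)·Dx^3  (order 3).
h: a_k = 0, 0, -3, 8, -57/2, 120, -2801/5, 19608/7, -411771/28, 240200/3, …
ICs: h(0) = 0, h′(0) = 0, h′′(0) = -6.

f: a_k = 0, -3, 9/2, -9, 81/4, -243/5, 243/2, -2187/7, 6561/8, -2187, …
Change of var in L_f (x↦r) gives L₀.
Integrate: L := L₀·Dx.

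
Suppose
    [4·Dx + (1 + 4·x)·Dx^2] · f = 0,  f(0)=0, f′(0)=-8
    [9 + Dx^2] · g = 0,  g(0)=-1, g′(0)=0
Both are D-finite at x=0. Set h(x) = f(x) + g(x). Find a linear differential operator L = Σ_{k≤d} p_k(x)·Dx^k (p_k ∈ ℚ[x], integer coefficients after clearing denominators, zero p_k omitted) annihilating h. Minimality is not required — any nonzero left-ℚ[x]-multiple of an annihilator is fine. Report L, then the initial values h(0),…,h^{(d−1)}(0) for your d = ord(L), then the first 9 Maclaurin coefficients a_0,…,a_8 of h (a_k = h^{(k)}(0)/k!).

f: a_k = 0, -8, 16, -128/3, 128, -2048/5, 4096/3, -32768/7, 16384, …
g: a_k = -1, 0, 9/2, 0, -27/8, 0, 81/80, 0, -729/4480, …
h₀=f+g: left-lcm gives L₀, ord ≤ 4.
L = (3780 + 2592·x + 5184·x^2)·Dx + (369 + 2124·x + 3888·x^2 + 5184·x^3)·Dx^2 + (420 + 288·x + 576·x^2)·Dx^3 + (41 + 236·x + 432·x^2 + 576·x^3)·Dx^4  (order 4).
h: a_k = -1, -8, 41/2, -128/3, 997/8, -2048/5, 327923/240, -32768/7, 73399591/4480, …
ICs: h(0) = -1, h′(0) = -8, h′′(0) = 41, h′′′(0) = -256.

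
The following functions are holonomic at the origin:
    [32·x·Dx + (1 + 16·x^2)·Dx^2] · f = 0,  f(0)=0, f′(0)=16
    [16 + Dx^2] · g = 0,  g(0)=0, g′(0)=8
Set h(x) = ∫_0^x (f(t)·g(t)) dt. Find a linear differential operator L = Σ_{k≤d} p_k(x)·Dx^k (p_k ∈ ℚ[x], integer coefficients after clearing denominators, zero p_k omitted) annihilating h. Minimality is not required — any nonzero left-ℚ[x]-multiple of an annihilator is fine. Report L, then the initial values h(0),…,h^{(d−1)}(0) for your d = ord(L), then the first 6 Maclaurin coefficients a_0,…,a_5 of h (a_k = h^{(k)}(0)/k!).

f: a_k = 0, 16, 0, -256/3, 0, 4096/5, …
g: a_k = 0, 8, 0, -64/3, 0, 256/15, …
f·g: L₀ = L_f ⊗_s L_g, ord ≤ 2·2.
h=∫h₀ ⇒ L = L₀·Dx.
L = (1280 + 53248·x^2 + 360448·x^4 + 2097152·x^6 + 8388608·x^8)·Dx + (1536·x + 40960·x^3 + 393216·x^5 + 2097152·x^7)·Dx^2 + (96 + 4096·x^2 + 36864·x^4 + 262144·x^6 + 1048576·x^8)·Dx^3 + (96·x + 2560·x^3 + 24576·x^5 + 131072·x^7)·Dx^4 + (1 + 48·x^2 + 896·x^4 + 8192·x^6 + 32768·x^8)·Dx^5  (order 5).
h: a_k = 0, 0, 0, 128/3, 0, -1024/5, …
ICs: h(0) = 0, h′(0) = 0, h′′(0) = 0, h′′′(0) = 256, h′′′′(0) = 0.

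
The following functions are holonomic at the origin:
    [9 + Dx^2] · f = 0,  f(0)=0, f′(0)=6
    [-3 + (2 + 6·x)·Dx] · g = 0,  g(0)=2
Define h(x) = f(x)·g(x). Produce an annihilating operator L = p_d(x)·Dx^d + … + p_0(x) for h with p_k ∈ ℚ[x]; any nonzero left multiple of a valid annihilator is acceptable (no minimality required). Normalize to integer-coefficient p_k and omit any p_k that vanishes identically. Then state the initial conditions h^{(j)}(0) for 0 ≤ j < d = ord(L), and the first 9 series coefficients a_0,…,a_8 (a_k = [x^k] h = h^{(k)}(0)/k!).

f: a_k = 0, 6, 0, -9, 0, 81/20, 0, -243/280, 0, …
g: a_k = 2, 3, -9/4, 27/8, -405/64, 1701/128, -15309/512, 72171/1024, -2814669/16384, …
Product ⇒ symmetric product L₀, ord ≤ 2.
L = (63 + 216·x + 324·x^2) + (-12 - 36·x)·Dx + (4 + 24·x + 36·x^2)·Dx^2  (order 2).
h: a_k = 0, 12, 18, -63/2, -27/4, -1539/160, 19683/320, -238869/1792, 5632983/17920, …
ICs: h(0) = 0, h′(0) = 12.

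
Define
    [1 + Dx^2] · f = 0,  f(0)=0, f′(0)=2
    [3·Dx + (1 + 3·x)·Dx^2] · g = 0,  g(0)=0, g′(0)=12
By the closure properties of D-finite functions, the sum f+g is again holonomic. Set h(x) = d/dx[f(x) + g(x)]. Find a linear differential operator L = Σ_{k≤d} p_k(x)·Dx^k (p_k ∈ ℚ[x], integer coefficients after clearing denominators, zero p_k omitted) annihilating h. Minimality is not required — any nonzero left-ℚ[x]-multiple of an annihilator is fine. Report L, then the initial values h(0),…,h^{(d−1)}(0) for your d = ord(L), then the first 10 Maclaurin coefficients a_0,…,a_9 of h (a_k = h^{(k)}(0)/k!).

f: a_k = 0, 2, 0, -1/3, 0, 1/60, 0, -1/2520, 0, 1/181440, …
g: a_k = 0, 12, -18, 36, -81, 972/5, -486, 8748/7, -6561/2, 8748, …
Weyl lclm of L_f,L_g ⇒ L₀ (ord ≤ 4).
Derive L from L₀ (diff closure).
L = (165 + 18·x + 27·x^2) + (19 + 63·x + 27·x^2 + 27·x^3)·Dx + (165 + 18·x + 27·x^2)·Dx^2 + (19 + 63·x + 27·x^2 + 27·x^3)·Dx^3  (order 3).
h: a_k = 14, -36, 107, -324, 11665/12, -2916, 3149279/360, -26244, 1587237121/20160, -236196, …
ICs: h(0) = 14, h′(0) = -36, h′′(0) = 214.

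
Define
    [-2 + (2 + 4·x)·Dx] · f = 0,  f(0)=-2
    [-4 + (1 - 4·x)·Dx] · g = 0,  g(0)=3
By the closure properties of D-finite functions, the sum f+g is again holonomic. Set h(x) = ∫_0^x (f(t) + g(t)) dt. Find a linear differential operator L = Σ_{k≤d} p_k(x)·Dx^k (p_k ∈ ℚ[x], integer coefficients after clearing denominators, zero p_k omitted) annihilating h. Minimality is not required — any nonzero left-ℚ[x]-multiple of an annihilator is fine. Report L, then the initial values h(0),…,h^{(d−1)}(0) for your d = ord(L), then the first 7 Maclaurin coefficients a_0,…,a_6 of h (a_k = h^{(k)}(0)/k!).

L = (12 + 16·x)·Dx + (-11 - 40·x - 48·x^2)·Dx^2 + (1 + 2·x - 16·x^2 - 32·x^3)·Dx^3  (order 3).
h: a_k = 0, 1, 5, 49/3, 191/4, 3077/20, 12281/24, …
ICs: h(0) = 0, h′(0) = 1, h′′(0) = 10.

f: a_k = -2, -2, 1, -1, 5/4, -7/4, 21/8, …
g: a_k = 3, 12, 48, 192, 768, 3072, 12288, …
h₀=f+g: left-lcm gives L₀, ord ≤ 2.
∫: right-multiply L₀ by Dx.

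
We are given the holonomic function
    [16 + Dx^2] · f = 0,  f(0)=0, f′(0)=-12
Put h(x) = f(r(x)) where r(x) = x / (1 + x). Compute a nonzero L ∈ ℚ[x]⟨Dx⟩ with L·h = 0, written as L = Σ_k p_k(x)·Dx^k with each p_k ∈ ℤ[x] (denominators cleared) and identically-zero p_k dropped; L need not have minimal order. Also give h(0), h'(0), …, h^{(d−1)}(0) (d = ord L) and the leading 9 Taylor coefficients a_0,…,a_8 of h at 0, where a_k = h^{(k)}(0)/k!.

L = 16 + (2 + 6·x + 6·x^2 + 2·x^3)·Dx + (1 + 4·x + 6·x^2 + 4·x^3 + x^4)·Dx^2  (order 2).
h: a_k = 0, -12, 12, 20, -84, 772/5, -180, 9844/105, 2516/15, …
ICs: h(0) = 0, h′(0) = -12.

f: a_k = 0, -12, 0, 32, 0, -128/5, 0, 1024/105, 0, …
Substitute x→r, Dx→(1/r')Dx; clear ⇒ L₀.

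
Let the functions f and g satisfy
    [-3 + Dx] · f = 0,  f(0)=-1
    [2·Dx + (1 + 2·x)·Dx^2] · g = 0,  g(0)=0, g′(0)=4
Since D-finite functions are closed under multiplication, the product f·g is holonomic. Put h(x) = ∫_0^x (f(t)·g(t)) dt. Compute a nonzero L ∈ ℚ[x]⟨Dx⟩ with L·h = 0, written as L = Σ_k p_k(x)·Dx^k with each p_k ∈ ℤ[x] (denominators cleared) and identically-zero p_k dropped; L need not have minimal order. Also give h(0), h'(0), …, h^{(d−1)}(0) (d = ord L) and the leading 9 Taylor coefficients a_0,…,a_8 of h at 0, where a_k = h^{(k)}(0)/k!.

L = (3 + 18·x)·Dx + (-4 - 12·x)·Dx^2 + (1 + 2·x)·Dx^3  (order 3).
h: a_k = 0, 0, -2, -8/3, -17/6, -8/5, -83/60, 1/21, -1137/1120, …
ICs: h(0) = 0, h′(0) = 0, h′′(0) = -4.

f: a_k = -1, -3, -9/2, -9/2, -27/8, -81/40, -81/80, -243/560, -729/4480, …
g: a_k = 0, 4, -4, 16/3, -8, 64/5, -64/3, 256/7, -64, …
Sym-product of L_f,L_g gives L₀ (≤ ord 2).
h=∫h₀ ⇒ L = L₀·Dx.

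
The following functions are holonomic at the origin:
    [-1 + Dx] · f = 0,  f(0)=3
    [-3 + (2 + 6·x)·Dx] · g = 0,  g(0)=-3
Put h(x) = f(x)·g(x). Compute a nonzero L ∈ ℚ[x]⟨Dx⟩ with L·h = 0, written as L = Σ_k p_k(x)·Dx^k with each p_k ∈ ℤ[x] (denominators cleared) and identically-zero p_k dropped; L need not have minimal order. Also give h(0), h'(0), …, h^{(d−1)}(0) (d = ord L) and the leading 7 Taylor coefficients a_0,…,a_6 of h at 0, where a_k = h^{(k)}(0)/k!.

f: a_k = 3, 3, 3/2, 1/2, 1/8, 1/40, 1/240, …
g: a_k = -3, -9/2, 27/8, -81/16, 1215/128, -5103/256, 45927/1024, …
h₀=f·g: eliminate ⇒ L₀, order ≤ 1·1.
L = (-5 - 6·x) + (2 + 6·x)·Dx  (order 1).
h: a_k = -9, -45/2, -63/8, -213/16, 2013/128, -48471/1280, 88837/1024, …
ICs: h(0) = -9.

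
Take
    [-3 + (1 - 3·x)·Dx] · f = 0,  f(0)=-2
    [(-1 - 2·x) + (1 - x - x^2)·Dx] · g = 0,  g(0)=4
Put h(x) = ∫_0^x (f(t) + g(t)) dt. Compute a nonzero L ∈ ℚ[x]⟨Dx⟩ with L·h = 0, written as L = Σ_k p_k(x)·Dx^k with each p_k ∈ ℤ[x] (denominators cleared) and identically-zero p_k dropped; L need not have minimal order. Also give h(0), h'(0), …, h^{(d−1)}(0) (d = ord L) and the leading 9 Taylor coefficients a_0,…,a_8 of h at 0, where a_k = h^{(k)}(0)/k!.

f: a_k = -2, -6, -18, -54, -162, -486, -1458, -4374, -13122, …
g: a_k = 4, 4, 8, 12, 20, 32, 52, 84, 136, …
f+g: L₀ = lclm(L_f,L_g), ord ≤ 1+1.
h=∫h₀ ⇒ L = L₀·Dx.
L = (-6 - 36·x + 18·x^2 - 18·x^3)·Dx + (14 - 18·x - 24·x^2 + 18·x^3 - 36·x^4)·Dx^2 + (-2 + 10·x - 15·x^2 + 10·x^3 - 9·x^5)·Dx^3  (order 3).
h: a_k = 0, 2, -1, -10/3, -21/2, -142/5, -227/3, -1406/7, -2145/4, …
ICs: h(0) = 0, h′(0) = 2, h′′(0) = -2.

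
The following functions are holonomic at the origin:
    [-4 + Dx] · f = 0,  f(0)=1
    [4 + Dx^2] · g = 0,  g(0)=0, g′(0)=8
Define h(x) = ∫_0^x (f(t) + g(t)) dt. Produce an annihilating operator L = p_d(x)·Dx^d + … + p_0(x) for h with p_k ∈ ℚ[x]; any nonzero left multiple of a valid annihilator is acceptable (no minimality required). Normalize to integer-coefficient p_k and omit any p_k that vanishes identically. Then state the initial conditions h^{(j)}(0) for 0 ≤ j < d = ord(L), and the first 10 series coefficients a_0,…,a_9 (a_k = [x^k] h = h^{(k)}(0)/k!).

f: a_k = 1, 4, 8, 32/3, 32/3, 128/15, 256/45, 1024/315, 512/315, 2048/2835, …
g: a_k = 0, 8, 0, -16/3, 0, 16/15, 0, -32/315, 0, 16/2835, …
L₀ := lclm(L_f,L_g); ord L₀ ≤ 1+2.
Integrate: L := L₀·Dx.
L = -16·Dx + 4·Dx^2 - 4·Dx^3 + Dx^4  (order 4).
h: a_k = 0, 1, 6, 8/3, 4/3, 32/15, 8/5, 256/315, 124/315, 512/2835, …
ICs: h(0) = 0, h′(0) = 1, h′′(0) = 12, h′′′(0) = 16.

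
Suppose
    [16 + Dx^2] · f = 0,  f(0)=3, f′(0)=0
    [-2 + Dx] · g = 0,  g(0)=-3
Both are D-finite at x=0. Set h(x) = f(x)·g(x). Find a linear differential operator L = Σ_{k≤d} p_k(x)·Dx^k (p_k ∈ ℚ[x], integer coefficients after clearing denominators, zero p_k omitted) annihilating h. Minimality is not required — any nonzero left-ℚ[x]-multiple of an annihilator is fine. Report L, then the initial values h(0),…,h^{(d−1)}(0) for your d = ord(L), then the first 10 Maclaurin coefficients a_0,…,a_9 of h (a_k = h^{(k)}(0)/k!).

f: a_k = 3, 0, -24, 0, 32, 0, -256/15, 0, 512/105, 0, …
g: a_k = -3, -6, -6, -4, -2, -4/5, -4/15, -8/105, -2/105, -4/945, …
h₀=f·g: eliminate ⇒ L₀, order ≤ 2·1.
L = 20 - 4·Dx + Dx^2  (order 2).
h: a_k = -9, -18, 54, 132, 42, -492/5, -468/5, -232/35, 1054/35, 4796/315, …
ICs: h(0) = -9, h′(0) = -18.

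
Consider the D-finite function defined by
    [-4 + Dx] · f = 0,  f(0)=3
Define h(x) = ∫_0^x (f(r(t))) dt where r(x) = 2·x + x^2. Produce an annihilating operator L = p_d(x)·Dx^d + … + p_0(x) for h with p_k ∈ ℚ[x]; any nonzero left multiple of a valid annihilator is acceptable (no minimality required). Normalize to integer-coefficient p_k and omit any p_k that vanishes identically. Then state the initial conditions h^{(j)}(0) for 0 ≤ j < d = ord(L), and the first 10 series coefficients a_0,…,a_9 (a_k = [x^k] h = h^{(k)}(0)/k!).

f: a_k = 3, 12, 24, 32, 32, 128/5, 256/15, 1024/105, 512/105, 2048/945, …
L₀ from L_f via x↦r, Dx↦r'^{-1}Dx.
h=∫₀ˣh₀: take L = L₀·Dx.
L = (-8 - 8·x)·Dx + Dx^2  (order 2).
h: a_k = 0, 3, 12, 36, 88, 184, 1696/5, 59104/105, 89632/105, 376928/315, …
ICs: h(0) = 0, h′(0) = 3.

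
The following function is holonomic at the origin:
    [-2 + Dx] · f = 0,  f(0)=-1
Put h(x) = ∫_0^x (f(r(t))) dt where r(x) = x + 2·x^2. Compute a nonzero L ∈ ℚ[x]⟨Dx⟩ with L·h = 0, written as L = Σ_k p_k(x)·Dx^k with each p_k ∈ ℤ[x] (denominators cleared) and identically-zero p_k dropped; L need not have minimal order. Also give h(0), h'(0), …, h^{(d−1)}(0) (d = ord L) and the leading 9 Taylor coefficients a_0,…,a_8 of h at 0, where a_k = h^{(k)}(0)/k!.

f: a_k = -1, -2, -2, -4/3, -2/3, -4/15, -4/45, -8/315, -2/315, …
f∘r: x↦r, Dx↦Dx/r' in L_f ⇒ L₀.
∫: right-multiply L₀ by Dx.
L = (-2 - 8·x)·Dx + Dx^2  (order 2).
h: a_k = 0, -1, -1, -2, -7/3, -10/3, -18/5, -1324/315, -1303/315, …
ICs: h(0) = 0, h′(0) = -1.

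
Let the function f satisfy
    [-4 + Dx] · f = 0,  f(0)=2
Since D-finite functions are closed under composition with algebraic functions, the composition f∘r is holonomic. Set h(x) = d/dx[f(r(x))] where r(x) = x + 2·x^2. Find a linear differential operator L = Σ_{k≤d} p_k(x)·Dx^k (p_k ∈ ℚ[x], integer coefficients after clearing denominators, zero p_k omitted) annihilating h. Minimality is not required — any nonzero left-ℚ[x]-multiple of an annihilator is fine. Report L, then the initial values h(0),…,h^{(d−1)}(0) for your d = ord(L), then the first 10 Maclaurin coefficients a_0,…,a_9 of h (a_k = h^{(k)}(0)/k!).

f: a_k = 2, 8, 16, 64/3, 64/3, 256/15, 512/45, 2048/315, 1024/315, 4096/2835, …
f∘r: x↦r, Dx↦Dx/r' in L_f ⇒ L₀.
Derive L from L₀ (diff closure).
L = (8 + 32·x + 64·x^2) + (-1 - 4·x)·Dx  (order 1).
h: a_k = 8, 64, 256, 2560/3, 6656/3, 77824/15, 475136/45, 6258688/315, 2146304/63, 155582464/2835, …
ICs: h(0) = 8.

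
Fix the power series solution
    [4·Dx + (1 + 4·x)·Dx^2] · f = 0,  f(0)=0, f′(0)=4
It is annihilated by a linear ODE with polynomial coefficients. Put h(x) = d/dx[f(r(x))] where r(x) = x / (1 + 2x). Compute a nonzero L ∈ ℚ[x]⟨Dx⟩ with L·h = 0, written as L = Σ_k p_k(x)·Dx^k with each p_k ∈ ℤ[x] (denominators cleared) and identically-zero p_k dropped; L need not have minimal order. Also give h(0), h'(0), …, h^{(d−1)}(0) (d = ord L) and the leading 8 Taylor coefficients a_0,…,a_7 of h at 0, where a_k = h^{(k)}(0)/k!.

L = (8 + 24·x) + (1 + 8·x + 12·x^2)·Dx  (order 1).
h: a_k = 4, -32, 208, -1280, 7744, -46592, 279808, -1679360, …
ICs: h(0) = 4.

f: a_k = 0, 4, -8, 64/3, -64, 1024/5, -2048/3, 16384/7, …
h₀=f(r): pull back L_f along r ⇒ L₀.
h₀' ⇒ L via d/dx closure of L₀.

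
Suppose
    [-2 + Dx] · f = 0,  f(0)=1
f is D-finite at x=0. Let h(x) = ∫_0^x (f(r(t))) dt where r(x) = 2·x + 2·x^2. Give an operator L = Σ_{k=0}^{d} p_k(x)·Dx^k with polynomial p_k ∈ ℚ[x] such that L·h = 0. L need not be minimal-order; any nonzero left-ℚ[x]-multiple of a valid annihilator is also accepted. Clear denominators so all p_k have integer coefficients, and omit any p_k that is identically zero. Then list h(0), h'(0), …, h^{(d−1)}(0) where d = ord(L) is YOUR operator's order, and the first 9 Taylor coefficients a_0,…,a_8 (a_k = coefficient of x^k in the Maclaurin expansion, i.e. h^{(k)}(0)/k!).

L = (-4 - 8·x)·Dx + Dx^2  (order 2).
h: a_k = 0, 1, 2, 4, 20/3, 152/15, 208/15, 5536/315, 6512/315, …
ICs: h(0) = 0, h′(0) = 1.

f: a_k = 1, 2, 2, 4/3, 2/3, 4/15, 4/45, 8/315, 2/315, …
Change of var in L_f (x↦r) gives L₀.
Integrate: L := L₀·Dx.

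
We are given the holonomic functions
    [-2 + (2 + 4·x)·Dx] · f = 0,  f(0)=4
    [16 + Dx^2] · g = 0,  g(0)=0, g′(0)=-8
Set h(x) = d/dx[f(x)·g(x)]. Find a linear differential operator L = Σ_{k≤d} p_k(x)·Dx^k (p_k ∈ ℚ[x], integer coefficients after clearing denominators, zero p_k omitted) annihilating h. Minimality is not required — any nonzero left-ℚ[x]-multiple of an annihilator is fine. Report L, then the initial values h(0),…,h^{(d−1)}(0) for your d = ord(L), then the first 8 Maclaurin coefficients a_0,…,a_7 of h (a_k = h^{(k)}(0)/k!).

f: a_k = 4, 4, -2, 2, -5/2, 7/2, -21/4, 33/4, …
g: a_k = 0, -8, 0, 64/3, 0, -256/15, 0, 2048/315, …
h₀=f·g: eliminate ⇒ L₀, order ≤ 1·2.
Differentiate: ansatz ord ≤ ord L₀ ⇒ L.
L = (413 + 2688·x + 6784·x^2 + 8192·x^3 + 4096·x^4) + (-26 - 180·x - 384·x^2 - 256·x^3)·Dx + (19 + 140·x + 396·x^2 + 512·x^3 + 256·x^4)·Dx^2  (order 2).
h: a_k = -32, -64, 304, 832/3, -1364/3, -1608/5, 15374/45, 272/63, …
ICs: h(0) = -32, h′(0) = -64.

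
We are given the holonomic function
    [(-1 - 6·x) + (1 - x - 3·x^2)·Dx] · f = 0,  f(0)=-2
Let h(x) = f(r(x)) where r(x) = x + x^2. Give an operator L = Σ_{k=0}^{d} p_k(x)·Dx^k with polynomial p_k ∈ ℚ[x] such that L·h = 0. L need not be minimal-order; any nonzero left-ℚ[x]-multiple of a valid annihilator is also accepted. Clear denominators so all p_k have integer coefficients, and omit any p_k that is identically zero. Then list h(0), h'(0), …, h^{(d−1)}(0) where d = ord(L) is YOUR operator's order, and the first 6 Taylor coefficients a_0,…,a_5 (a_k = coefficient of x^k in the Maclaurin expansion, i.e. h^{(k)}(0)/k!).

L = (1 + 8·x + 18·x^2 + 12·x^3) + (-1 + x + 4·x^2 + 6·x^3 + 3·x^4)·Dx  (order 1).
h: a_k = -2, -2, -10, -30, -88, -274, …
ICs: h(0) = -2.

f: a_k = -2, -2, -8, -14, -38, -80, …
L₀ from L_f via x↦r, Dx↦r'^{-1}Dx.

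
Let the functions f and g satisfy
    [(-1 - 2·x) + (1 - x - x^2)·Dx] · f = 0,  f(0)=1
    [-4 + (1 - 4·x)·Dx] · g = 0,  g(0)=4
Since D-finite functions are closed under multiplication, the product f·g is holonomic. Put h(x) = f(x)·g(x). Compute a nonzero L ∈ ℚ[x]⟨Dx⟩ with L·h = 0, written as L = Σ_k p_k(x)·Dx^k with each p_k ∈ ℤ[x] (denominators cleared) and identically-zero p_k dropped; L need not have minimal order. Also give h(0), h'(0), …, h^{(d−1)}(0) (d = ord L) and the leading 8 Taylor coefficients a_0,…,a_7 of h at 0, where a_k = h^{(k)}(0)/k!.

f: a_k = 1, 1, 2, 3, 5, 8, 13, 21, …
g: a_k = 4, 16, 64, 256, 1024, 4096, 16384, 65536, …
Sym-product of L_f,L_g gives L₀ (≤ ord 1).
L = (-5 + 6·x + 12·x^2) + (1 - 5·x + 3·x^2 + 4·x^3)·Dx  (order 1).
h: a_k = 4, 20, 88, 364, 1476, 5936, 23796, 95268, …
ICs: h(0) = 4.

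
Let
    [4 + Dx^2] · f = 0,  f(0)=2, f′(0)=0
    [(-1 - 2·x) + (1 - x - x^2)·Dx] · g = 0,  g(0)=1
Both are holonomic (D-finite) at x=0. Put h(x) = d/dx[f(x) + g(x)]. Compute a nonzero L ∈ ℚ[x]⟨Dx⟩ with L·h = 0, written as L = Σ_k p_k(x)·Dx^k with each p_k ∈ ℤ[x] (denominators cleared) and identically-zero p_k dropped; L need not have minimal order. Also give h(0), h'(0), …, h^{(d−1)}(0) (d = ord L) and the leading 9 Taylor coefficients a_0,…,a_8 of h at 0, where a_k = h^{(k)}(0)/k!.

L = (272 + 704·x + 880·x^2 + 400·x^3 + 320·x^4 + 144·x^5 + 48·x^6) + (-44 - 52·x + 108·x^2 + 80·x^3 + 40·x^4 + 72·x^5 + 56·x^6 + 16·x^7)·Dx + (68 + 176·x + 220·x^2 + 100·x^3 + 80·x^4 + 36·x^5 + 12·x^6)·Dx^2 + (-11 - 13·x + 27·x^2 + 20·x^3 + 10·x^4 + 18·x^5 + 14·x^6 + 4·x^7)·Dx^3  (order 3).
h: a_k = 1, -4, 9, 76/3, 40, 1154/15, 147, 85712/315, 495, …
ICs: h(0) = 1, h′(0) = -4, h′′(0) = 18.

f: a_k = 2, 0, -4, 0, 4/3, 0, -8/45, 0, 4/315, …
g: a_k = 1, 1, 2, 3, 5, 8, 13, 21, 34, …
L₀ := lclm(L_f,L_g); ord L₀ ≤ 2+1.
h=h₀': d/dx-closure on L₀ ⇒ L.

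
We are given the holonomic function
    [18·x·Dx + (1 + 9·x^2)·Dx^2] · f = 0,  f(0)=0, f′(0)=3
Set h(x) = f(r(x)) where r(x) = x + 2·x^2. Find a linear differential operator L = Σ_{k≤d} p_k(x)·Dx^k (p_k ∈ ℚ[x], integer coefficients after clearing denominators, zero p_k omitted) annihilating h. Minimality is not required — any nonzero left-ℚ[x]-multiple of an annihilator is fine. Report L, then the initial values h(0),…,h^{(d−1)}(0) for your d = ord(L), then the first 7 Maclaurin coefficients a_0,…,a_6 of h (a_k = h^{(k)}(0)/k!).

f: a_k = 0, 3, 0, -9, 0, 243/5, 0, …
Substitute x→r, Dx→(1/r')Dx; clear ⇒ L₀.
L = (-4 + 18·x + 144·x^2 + 432·x^3 + 432·x^4)·Dx + (1 + 4·x + 9·x^2 + 72·x^3 + 180·x^4 + 144·x^5)·Dx^2  (order 2).
h: a_k = 0, 3, 6, -9, -54, -297/5, 414, …
ICs: h(0) = 0, h′(0) = 3.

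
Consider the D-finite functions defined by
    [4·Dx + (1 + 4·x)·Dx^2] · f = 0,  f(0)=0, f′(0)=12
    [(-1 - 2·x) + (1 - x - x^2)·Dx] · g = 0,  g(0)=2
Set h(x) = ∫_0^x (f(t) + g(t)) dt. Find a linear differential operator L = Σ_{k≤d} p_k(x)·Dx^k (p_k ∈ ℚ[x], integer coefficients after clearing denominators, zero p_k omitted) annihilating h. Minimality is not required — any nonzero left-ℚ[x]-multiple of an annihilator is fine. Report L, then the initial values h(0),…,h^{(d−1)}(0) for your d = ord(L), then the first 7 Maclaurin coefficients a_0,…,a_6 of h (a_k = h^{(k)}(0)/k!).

L = (-100 - 272·x - 392·x^2 - 144·x^3 - 96·x^4)·Dx^2 + (7 - 96·x - 434·x^2 - 540·x^3 - 304·x^4 - 160·x^5)·Dx^3 + (4 + 25·x + 28·x^2 - 46·x^3 - 73·x^4 - 76·x^5 - 32·x^6)·Dx^4  (order 4).
h: a_k = 0, 2, 7, -20/3, 35/2, -182/5, 1576/15, …
ICs: h(0) = 0, h′(0) = 2, h′′(0) = 14, h′′′(0) = -40.

f: a_k = 0, 12, -24, 64, -192, 3072/5, -2048, …
g: a_k = 2, 2, 4, 6, 10, 16, 26, …
Weyl lclm of L_f,L_g ⇒ L₀ (ord ≤ 3).
Integrate: L := L₀·Dx.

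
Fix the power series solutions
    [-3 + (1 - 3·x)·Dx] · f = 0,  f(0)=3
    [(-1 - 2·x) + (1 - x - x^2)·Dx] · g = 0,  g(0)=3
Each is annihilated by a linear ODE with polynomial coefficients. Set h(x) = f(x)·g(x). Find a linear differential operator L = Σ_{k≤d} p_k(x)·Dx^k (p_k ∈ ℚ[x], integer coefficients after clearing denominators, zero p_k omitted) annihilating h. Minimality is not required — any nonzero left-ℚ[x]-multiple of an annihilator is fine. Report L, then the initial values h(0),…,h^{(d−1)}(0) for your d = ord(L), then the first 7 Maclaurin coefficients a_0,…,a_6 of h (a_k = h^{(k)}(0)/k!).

L = (-4 + 4·x + 9·x^2) + (1 - 4·x + 2·x^2 + 3·x^3)·Dx  (order 1).
h: a_k = 9, 36, 126, 405, 1260, 3852, 11673, …
ICs: h(0) = 9.

f: a_k = 3, 9, 27, 81, 243, 729, 2187, …
g: a_k = 3, 3, 6, 9, 15, 24, 39, …
h₀=f·g: eliminate ⇒ L₀, order ≤ 1·1.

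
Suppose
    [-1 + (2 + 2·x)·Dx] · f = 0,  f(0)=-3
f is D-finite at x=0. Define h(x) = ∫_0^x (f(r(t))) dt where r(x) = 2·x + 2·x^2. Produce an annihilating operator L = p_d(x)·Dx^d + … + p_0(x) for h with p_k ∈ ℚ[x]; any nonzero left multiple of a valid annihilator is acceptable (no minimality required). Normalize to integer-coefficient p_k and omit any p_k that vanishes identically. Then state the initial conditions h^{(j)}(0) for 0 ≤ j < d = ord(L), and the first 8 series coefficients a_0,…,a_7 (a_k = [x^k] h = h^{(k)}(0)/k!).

f: a_k = -3, -3/2, 3/8, -3/16, 15/128, -21/256, 63/1024, -99/2048, …
f∘r: x↦r, Dx↦Dx/r' in L_f ⇒ L₀.
h=∫₀ˣh₀: take L = L₀·Dx.
L = (-1 - 2·x)·Dx + (1 + 2·x + 2·x^2)·Dx^2  (order 2).
h: a_k = 0, -3, -3/2, -1/2, 3/8, -9/40, 1/16, 9/112, …
ICs: h(0) = 0, h′(0) = -3.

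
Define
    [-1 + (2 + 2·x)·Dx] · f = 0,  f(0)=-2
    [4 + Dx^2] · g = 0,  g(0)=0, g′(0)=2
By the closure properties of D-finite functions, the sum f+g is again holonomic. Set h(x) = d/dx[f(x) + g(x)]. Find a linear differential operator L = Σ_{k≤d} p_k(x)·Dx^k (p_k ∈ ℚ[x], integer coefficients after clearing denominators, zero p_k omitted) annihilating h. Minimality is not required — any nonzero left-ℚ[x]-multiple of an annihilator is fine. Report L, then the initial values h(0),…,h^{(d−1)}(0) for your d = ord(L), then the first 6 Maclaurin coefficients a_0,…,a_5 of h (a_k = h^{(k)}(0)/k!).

f: a_k = -2, -1, 1/4, -1/8, 5/64, -7/128, …
g: a_k = 0, 2, 0, -4/3, 0, 4/15, …
h₀=f+g: left-lcm gives L₀, ord ≤ 3.
Derive L from L₀ (diff closure).
L = (-124 - 128·x - 64·x^2) + (-152 - 408·x - 384·x^2 - 128·x^3)·Dx + (-31 - 32·x - 16·x^2)·Dx^2 + (-38 - 102·x - 96·x^2 - 32·x^3)·Dx^3  (order 3).
h: a_k = 1, 1/2, -35/8, 5/16, 407/384, 63/256, …
ICs: h(0) = 1, h′(0) = 1/2, h′′(0) = -35/4.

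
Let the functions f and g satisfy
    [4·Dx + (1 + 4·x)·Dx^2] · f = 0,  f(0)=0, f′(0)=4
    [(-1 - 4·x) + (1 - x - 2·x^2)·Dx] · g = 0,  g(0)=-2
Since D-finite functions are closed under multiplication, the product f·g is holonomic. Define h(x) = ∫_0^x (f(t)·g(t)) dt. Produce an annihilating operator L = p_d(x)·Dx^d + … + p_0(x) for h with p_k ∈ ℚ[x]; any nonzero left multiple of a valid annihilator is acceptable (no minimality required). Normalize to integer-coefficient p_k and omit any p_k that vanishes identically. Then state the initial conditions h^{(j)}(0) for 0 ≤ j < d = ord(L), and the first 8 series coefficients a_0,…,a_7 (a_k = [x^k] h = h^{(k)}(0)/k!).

L = (8 + 32·x)·Dx + (-2 + 20·x + 40·x^2)·Dx^2 + (-1 - 3·x + 6·x^2 + 8·x^3)·Dx^3  (order 3).
h: a_k = 0, 0, -4, 8/3, -38/3, 56/3, -348/5, 5672/35, …
ICs: h(0) = 0, h′(0) = 0, h′′(0) = -8.

f: a_k = 0, 4, -8, 64/3, -64, 1024/5, -2048/3, 16384/7, …
g: a_k = -2, -2, -6, -10, -22, -42, -86, -170, …
h₀=f·g: eliminate ⇒ L₀, order ≤ 2·1.
Integrate: L := L₀·Dx.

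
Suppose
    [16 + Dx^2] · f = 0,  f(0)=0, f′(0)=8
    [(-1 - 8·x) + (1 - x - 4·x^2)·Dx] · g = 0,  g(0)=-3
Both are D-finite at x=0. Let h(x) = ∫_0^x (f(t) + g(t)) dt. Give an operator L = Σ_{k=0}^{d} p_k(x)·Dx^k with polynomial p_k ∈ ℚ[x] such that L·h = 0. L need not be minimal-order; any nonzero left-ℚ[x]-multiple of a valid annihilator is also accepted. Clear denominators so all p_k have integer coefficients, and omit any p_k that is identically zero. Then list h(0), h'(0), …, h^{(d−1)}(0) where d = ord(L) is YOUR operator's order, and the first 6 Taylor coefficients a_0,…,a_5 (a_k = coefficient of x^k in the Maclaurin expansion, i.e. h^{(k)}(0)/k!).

f: a_k = 0, 8, 0, -64/3, 0, 256/15, …
g: a_k = -3, -3, -15, -27, -87, -195, …
Sum ⇒ L₀ = lclm(L_f,L_g) in ℚ(x)⟨Dx⟩.
h=∫₀ˣh₀: take L = L₀·Dx.
L = (-560 - 4608·x - 1664·x^2 - 6144·x^3 - 10240·x^4 - 16384·x^5)·Dx + (208 - 272·x - 896·x^2 + 1408·x^3 + 1536·x^4 - 6144·x^5 - 8192·x^6)·Dx^2 + (-35 - 288·x - 104·x^2 - 384·x^3 - 640·x^4 - 1024·x^5)·Dx^3 + (13 - 17·x - 56·x^2 + 88·x^3 + 96·x^4 - 384·x^5 - 512·x^6)·Dx^4  (order 4).
h: a_k = 0, -3, 5/2, -5, -145/12, -87/5, …
ICs: h(0) = 0, h′(0) = -3, h′′(0) = 5, h′′′(0) = -30.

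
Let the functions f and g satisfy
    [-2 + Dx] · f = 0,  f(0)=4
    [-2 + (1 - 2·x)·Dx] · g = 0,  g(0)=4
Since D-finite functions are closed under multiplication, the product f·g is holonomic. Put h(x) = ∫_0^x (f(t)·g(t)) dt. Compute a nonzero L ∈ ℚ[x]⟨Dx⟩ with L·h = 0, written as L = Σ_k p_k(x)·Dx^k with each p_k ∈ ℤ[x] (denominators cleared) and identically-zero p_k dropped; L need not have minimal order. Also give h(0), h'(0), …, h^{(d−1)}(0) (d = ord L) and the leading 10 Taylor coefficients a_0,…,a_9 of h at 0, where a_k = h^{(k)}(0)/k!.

L = (4 - 4·x)·Dx + (-1 + 2·x)·Dx^2  (order 2).
h: a_k = 0, 16, 32, 160/3, 256/3, 416/3, 10432/45, 125248/315, 43840/63, 3507232/2835, …
ICs: h(0) = 0, h′(0) = 16.

f: a_k = 4, 8, 8, 16/3, 8/3, 16/15, 16/45, 32/315, 8/315, 16/2835, …
g: a_k = 4, 8, 16, 32, 64, 128, 256, 512, 1024, 2048, …
L₀ := L_f ⊗_s L_g (sym. prod.), ord ≤ 1.
h=∫₀ˣh₀: take L = L₀·Dx.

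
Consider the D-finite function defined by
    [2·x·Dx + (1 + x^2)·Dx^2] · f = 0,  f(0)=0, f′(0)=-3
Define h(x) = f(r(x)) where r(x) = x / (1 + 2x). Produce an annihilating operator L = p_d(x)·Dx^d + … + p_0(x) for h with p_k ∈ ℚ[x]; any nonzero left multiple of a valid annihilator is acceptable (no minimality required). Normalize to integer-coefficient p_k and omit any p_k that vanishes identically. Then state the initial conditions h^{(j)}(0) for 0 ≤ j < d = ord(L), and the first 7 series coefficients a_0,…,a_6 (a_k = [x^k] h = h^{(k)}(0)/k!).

L = (4 + 10·x)·Dx + (1 + 4·x + 5·x^2)·Dx^2  (order 2).
h: a_k = 0, -3, 6, -11, 18, -123/5, 22, …
ICs: h(0) = 0, h′(0) = -3.

f: a_k = 0, -3, 0, 1, 0, -3/5, 0, …
f∘r: x↦r, Dx↦Dx/r' in L_f ⇒ L₀.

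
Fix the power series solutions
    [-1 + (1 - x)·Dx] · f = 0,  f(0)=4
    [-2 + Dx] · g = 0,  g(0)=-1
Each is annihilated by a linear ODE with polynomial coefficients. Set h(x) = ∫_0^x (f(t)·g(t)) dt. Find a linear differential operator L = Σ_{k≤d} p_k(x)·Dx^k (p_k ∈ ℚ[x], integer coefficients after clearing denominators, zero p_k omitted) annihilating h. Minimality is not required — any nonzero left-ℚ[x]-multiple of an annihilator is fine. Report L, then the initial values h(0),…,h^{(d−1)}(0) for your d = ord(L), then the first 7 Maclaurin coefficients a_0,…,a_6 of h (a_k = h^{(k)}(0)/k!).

L = (3 - 2·x)·Dx + (-1 + x)·Dx^2  (order 2).
h: a_k = 0, -4, -6, -20/3, -19/3, -28/5, -218/45, …
ICs: h(0) = 0, h′(0) = -4.

f: a_k = 4, 4, 4, 4, 4, 4, 4, …
g: a_k = -1, -2, -2, -4/3, -2/3, -4/15, -4/45, …
Sym-product of L_f,L_g gives L₀ (≤ ord 1).
∫: right-multiply L₀ by Dx.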